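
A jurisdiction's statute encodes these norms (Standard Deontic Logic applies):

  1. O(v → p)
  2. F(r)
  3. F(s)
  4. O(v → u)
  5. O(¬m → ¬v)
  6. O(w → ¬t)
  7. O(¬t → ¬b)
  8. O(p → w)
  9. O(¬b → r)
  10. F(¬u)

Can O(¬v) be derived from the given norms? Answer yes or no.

Yes

Premise 2, F(r), is equivalent to O(¬r).
Premise 9, O(¬b → r), contraposes to O(¬r → b); with O(¬r) we get O(b).
The contrapositive of premise 7 (O(¬t → ¬b)) is O(b → t), and O(b) is already established, so O(t).
The contrapositive of premise 6 (O(w → ¬t)) is O(t → ¬w), and O(t) is already established, so O(¬w).
Premise 8 is O(p → w); contrapositively O(¬w → ¬p). Since O(¬w) holds, K gives O(¬p).
Premise 1, O(v → p), contraposes to O(¬p → ¬v); with O(¬p) we get O(¬v).
Premises 3, 4, 5, 10 do not contribute to this derivation.
So O(¬v) follows.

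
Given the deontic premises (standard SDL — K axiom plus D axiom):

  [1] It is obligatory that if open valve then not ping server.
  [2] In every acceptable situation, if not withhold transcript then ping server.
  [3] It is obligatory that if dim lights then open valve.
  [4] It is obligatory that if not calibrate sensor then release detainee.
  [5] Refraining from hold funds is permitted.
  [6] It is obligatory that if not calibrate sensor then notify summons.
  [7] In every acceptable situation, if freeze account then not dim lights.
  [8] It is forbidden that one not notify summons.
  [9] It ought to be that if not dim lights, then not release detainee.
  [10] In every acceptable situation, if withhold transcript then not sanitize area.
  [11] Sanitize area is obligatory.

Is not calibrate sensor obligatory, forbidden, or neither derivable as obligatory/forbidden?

Forbidden

From premise 11 we have O(sanitize_area).
Premise 10 is O(withhold_transcript → ¬sanitize_area); contrapositively O(sanitize_area → ¬withhold_transcript). Since O(sanitize_area) holds, K gives O(¬withhold_transcript).
Applying K to premise 2 (O(¬withhold_transcript → ping_server)) and O(¬withhold_transcript) yields O(ping_server).
Premise 1, O(open_valve → ¬ping_server), contraposes to O(ping_server → ¬open_valve); with O(ping_server) we get O(¬open_valve).
Premise 3 is O(dim_lights → open_valve); contrapositively O(¬open_valve → ¬dim_lights). Since O(¬open_valve) holds, K gives O(¬dim_lights).
With premise 9, O(¬dim_lights → ¬release_detainee), the K-axiom yields O(¬release_detainee).
Premise 4, O(¬calibrate_sensor → release_detainee), contraposes to O(¬release_detainee → calibrate_sensor); with O(¬release_detainee) we get O(calibrate_sensor).
Premises 5, 6, 7, 8 do not contribute to this derivation.
Thus O(calibrate_sensor), which is F(¬calibrate_sensor): ¬calibrate_sensor is forbidden.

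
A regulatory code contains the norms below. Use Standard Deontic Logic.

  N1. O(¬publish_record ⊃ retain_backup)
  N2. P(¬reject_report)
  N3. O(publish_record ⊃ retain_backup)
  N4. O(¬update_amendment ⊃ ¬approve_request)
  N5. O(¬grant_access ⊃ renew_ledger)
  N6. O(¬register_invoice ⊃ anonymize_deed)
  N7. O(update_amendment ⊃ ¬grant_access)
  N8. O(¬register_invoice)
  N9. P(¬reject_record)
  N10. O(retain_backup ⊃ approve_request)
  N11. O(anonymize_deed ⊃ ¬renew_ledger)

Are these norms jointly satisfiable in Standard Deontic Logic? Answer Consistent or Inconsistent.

By case analysis on ¬publish_record: premise 1 gives O(¬publish_record ⊃ retain_backup) and premise 3 gives O(publish_record ⊃ retain_backup), so O(retain_backup) either way.
Applying K to premise 10 (O(retain_backup ⊃ approve_request)) and O(retain_backup) yields O(approve_request).
The contrapositive of premise 4 (O(¬update_amendment ⊃ ¬approve_request)) is O(approve_request ⊃ update_amendment), and O(approve_request) is already established, so O(update_amendment).
With premise 7, O(update_amendment ⊃ ¬grant_access), the K-axiom yields O(¬grant_access).
Premise 5 is O(¬grant_access ⊃ renew_ledger); since O(¬grant_access), deontic closure gives O(renew_ledger).
The contrapositive of premise 11 (O(anonymize_deed ⊃ ¬renew_ledger)) is O(renew_ledger ⊃ ¬anonymize_deed), and O(renew_ledger) is already established, so O(¬anonymize_deed).
The contrapositive of premise 6 (O(¬register_invoice ⊃ anonymize_deed)) is O(¬anonymize_deed ⊃ register_invoice), and O(¬anonymize_deed) is already established, so O(register_invoice).
However, premise 8 gives O(¬register_invoice).
We now have both O(register_invoice) and O(¬register_invoice) — register_invoice is simultaneously obligatory and forbidden, violating the D-axiom.

Inconsistent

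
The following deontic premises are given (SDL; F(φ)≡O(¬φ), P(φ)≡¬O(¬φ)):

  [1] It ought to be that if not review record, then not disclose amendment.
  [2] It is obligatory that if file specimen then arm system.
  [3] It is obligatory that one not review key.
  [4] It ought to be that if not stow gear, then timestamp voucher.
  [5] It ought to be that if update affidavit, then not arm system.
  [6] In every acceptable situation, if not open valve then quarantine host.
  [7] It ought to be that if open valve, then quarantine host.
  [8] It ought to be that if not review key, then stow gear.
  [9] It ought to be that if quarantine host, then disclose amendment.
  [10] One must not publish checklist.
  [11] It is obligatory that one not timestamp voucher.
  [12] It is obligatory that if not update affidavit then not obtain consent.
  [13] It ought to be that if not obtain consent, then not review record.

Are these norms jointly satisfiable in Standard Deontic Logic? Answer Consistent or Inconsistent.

Premise 4 is O(¬stow_gear → timestamp_voucher), but O(¬stow_gear) is not derivable from the premises, so it does not yield O(timestamp_voucher).
So O(timestamp_voucher) is not derivable, and the apparent clash with O(¬timestamp_voucher) does not arise.
A world satisfying every obligation exists (e.g. arm_system=false, disclose_amendment=true, file_specimen=false, obtain_consent=true, open_valve=false, publish_checklist=false, quarantine_host=true, review_key=false, review_record=true, stow_gear=true, timestamp_voucher=false, update_affidavit=true); no atom is both obligatory and forbidden, so the set is consistent.

Consistent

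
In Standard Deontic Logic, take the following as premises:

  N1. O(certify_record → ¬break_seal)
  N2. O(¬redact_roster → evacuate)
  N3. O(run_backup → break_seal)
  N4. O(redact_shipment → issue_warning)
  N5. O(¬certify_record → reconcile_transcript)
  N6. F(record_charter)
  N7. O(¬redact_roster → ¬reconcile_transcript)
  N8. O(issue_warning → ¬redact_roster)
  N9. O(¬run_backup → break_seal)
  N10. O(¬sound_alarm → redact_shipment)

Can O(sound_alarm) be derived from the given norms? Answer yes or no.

Yes

Premises 9 and 3 cover both cases: O(¬run_backup → break_seal) and O(run_backup → break_seal). Since ¬run_backup ∨ run_backup is a tautology, O(break_seal) follows.
Premise 1 is O(certify_record → ¬break_seal); contrapositively O(break_seal → ¬certify_record). Since O(break_seal) holds, K gives O(¬certify_record).
With premise 5, O(¬certify_record → reconcile_transcript), the K-axiom yields O(reconcile_transcript).
Premise 7 is O(¬redact_roster → ¬reconcile_transcript); contrapositively O(reconcile_transcript → redact_roster). Since O(reconcile_transcript) holds, K gives O(redact_roster).
The contrapositive of premise 8 (O(issue_warning → ¬redact_roster)) is O(redact_roster → ¬issue_warning), and O(redact_roster) is already established, so O(¬issue_warning).
Premise 4, O(redact_shipment → issue_warning), contraposes to O(¬issue_warning → ¬redact_shipment); with O(¬issue_warning) we get O(¬redact_shipment).
The contrapositive of premise 10 (O(¬sound_alarm → redact_shipment)) is O(¬redact_shipment → sound_alarm), and O(¬redact_shipment) is already established, so O(sound_alarm).
Premises 2, 6 do not contribute to this derivation.
So O(sound_alarm) follows.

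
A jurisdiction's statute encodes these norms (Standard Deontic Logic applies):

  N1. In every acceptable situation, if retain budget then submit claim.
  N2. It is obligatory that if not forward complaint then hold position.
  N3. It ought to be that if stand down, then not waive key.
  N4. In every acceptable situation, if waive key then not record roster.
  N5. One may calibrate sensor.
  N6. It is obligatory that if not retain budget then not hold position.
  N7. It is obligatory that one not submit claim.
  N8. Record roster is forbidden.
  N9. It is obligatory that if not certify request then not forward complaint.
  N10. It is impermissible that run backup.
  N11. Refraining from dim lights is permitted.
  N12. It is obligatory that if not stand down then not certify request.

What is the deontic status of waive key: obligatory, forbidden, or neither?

Forbidden

Premise 7 states O(¬submit_claim) outright.
Premise 1 is O(retain_budget → submit_claim); contrapositively O(¬submit_claim → ¬retain_budget). Since O(¬submit_claim) holds, K gives O(¬retain_budget).
Premise 6 is O(¬retain_budget → ¬hold_position); since O(¬retain_budget), deontic closure gives O(¬hold_position).
Premise 2, O(¬forward_complaint → hold_position), contraposes to O(¬hold_position → forward_complaint); with O(¬hold_position) we get O(forward_complaint).
Premise 9 is O(¬certify_request → ¬forward_complaint); contrapositively O(forward_complaint → certify_request). Since O(forward_complaint) holds, K gives O(certify_request).
The contrapositive of premise 12 (O(¬stand_down → ¬certify_request)) is O(certify_request → stand_down), and O(certify_request) is already established, so O(stand_down).
Premise 3 is O(stand_down → ¬waive_key); since O(stand_down), deontic closure gives O(¬waive_key).
Premises 4, 5, 8, 10, 11 do not contribute to this derivation.
Thus O(¬waive_key), which is F(waive_key): waive_key is forbidden.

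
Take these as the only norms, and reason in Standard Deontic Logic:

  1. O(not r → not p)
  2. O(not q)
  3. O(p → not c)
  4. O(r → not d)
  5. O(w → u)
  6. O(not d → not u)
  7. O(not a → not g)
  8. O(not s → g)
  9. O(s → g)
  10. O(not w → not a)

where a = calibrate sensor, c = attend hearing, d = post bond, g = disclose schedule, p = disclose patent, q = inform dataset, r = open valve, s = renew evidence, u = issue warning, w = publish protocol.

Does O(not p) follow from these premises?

Yes

Premises 8 and 9 cover both cases: O(not s → g) and O(s → g). Since not s ∨ s is a tautology, O(g) follows.
Premise 7, O(not a → not g), contraposes to O(g → a); with O(g) we get O(a).
The contrapositive of premise 10 (O(not w → not a)) is O(a → w), and O(a) is already established, so O(w).
From O(w) and premise 5, O(w → u), we obtain O(u).
The contrapositive of premise 6 (O(not d → not u)) is O(u → d), and O(u) is already established, so O(d).
Premise 4 is O(r → not d); contrapositively O(d → not r). Since O(d) holds, K gives O(not r).
With premise 1, O(not r → not p), the K-axiom yields O(not p).
Premises 2, 3 do not contribute to this derivation.
So O(not p) follows.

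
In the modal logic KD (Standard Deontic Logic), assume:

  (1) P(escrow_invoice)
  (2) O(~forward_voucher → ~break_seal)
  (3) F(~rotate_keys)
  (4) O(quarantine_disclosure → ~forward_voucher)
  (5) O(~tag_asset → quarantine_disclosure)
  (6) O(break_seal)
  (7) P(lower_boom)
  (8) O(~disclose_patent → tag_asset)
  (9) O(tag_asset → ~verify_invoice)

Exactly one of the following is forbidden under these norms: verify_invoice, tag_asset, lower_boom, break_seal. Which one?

Premise 6 gives O(break_seal).
The contrapositive of premise 2 (O(~forward_voucher → ~break_seal)) is O(break_seal → forward_voucher), and O(break_seal) is already established, so O(forward_voucher).
The contrapositive of premise 4 (O(quarantine_disclosure → ~forward_voucher)) is O(forward_voucher → ~quarantine_disclosure), and O(forward_voucher) is already established, so O(~quarantine_disclosure).
Premise 5, O(~tag_asset → quarantine_disclosure), contraposes to O(~quarantine_disclosure → tag_asset); with O(~quarantine_disclosure) we get O(tag_asset).
Applying K to premise 9 (O(tag_asset → ~verify_invoice)) and O(tag_asset) yields O(~verify_invoice).
So O(~verify_invoice) holds, i.e. verify_invoice is forbidden. None of the other listed options is forbidden under the premises.

verify_invoice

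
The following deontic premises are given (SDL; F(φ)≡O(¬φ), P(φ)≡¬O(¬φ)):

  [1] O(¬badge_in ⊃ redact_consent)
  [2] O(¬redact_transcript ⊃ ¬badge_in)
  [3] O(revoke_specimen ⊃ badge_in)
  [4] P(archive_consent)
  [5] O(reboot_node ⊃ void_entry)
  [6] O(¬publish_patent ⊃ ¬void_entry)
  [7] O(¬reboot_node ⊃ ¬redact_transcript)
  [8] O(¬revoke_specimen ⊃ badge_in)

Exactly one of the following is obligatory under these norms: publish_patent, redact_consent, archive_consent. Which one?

By case analysis on ¬revoke_specimen: premise 8 gives O(¬revoke_specimen ⊃ badge_in) and premise 3 gives O(revoke_specimen ⊃ badge_in), so O(badge_in) either way.
The contrapositive of premise 2 (O(¬redact_transcript ⊃ ¬badge_in)) is O(badge_in ⊃ redact_transcript), and O(badge_in) is already established, so O(redact_transcript).
The contrapositive of premise 7 (O(¬reboot_node ⊃ ¬redact_transcript)) is O(redact_transcript ⊃ reboot_node), and O(redact_transcript) is already established, so O(reboot_node).
With premise 5, O(reboot_node ⊃ void_entry), the K-axiom yields O(void_entry).
Premise 6 is O(¬publish_patent ⊃ ¬void_entry); contrapositively O(void_entry ⊃ publish_patent). Since O(void_entry) holds, K gives O(publish_patent).
So O(publish_patent) holds — publish_patent is obligatory. None of the other listed options is made obligatory by any chain of premises.

publish_patent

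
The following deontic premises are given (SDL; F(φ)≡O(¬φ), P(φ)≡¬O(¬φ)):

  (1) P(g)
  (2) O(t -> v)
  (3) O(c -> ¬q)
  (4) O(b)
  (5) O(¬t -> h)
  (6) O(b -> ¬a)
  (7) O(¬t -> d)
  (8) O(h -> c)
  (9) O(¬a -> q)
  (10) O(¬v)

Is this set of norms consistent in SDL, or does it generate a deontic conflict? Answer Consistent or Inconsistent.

From premise 4 we have O(b).
Premise 6 is O(b -> ¬a); since O(b), deontic closure gives O(¬a).
Premise 9 is O(¬a -> q); since O(¬a), deontic closure gives O(q).
Premise 3 is O(c -> ¬q); contrapositively O(q -> ¬c). Since O(q) holds, K gives O(¬c).
The contrapositive of premise 8 (O(h -> c)) is O(¬c -> ¬h), and O(¬c) is already established, so O(¬h).
Premise 5, O(¬t -> h), contraposes to O(¬h -> t); with O(¬h) we get O(t).
With premise 2, O(t -> v), the K-axiom yields O(v).
But premise 10 directly asserts O(¬v).
We now have both O(v) and O(¬v) — v is simultaneously obligatory and forbidden, violating the D-axiom.

Inconsistent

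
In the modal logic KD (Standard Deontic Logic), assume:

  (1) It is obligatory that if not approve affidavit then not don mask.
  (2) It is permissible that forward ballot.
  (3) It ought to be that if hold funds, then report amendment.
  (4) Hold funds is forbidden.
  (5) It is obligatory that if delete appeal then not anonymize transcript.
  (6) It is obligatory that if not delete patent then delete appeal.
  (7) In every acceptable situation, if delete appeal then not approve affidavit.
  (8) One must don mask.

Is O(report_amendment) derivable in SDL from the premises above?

Premise 3 is O(hold_funds → report_amendment), but O(hold_funds) is not derivable from the premises, so it does not yield O(report_amendment).
No other premise forces O(report_amendment). An ideal world satisfying every premise can still have report_amendment false, so O(report_amendment) is not derivable.

No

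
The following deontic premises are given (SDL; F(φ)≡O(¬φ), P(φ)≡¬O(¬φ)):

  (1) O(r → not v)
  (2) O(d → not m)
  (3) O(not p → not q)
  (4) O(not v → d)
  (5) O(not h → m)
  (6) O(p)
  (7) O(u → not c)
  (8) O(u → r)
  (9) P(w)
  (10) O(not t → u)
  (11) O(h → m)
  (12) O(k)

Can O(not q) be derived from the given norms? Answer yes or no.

Premise 3 is O(not p → not q), but O(not p) is not derivable from the premises, so it does not yield O(not q).
No other premise forces O(not q). An ideal world satisfying every premise can still have not q false, so O(not q) is not derivable.

No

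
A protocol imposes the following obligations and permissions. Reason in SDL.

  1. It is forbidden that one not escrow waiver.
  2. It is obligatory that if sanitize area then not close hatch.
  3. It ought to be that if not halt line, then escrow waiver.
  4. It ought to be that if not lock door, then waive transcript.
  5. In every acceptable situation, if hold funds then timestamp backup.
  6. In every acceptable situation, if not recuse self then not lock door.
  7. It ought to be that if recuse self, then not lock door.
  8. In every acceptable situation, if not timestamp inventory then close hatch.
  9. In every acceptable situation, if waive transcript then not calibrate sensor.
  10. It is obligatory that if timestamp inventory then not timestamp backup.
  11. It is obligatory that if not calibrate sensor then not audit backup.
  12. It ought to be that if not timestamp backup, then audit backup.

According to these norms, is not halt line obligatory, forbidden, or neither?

Neither

Premise 3 is O(¬halt_line → escrow_waiver); even if O(escrow_waiver) held, inferring O(¬halt_line) would be affirming the consequent — invalid.
No premise or chain of K-axiom applications forces O(¬halt_line), and none forces O(halt_line). So ¬halt_line is neither obligatory nor forbidden under these norms.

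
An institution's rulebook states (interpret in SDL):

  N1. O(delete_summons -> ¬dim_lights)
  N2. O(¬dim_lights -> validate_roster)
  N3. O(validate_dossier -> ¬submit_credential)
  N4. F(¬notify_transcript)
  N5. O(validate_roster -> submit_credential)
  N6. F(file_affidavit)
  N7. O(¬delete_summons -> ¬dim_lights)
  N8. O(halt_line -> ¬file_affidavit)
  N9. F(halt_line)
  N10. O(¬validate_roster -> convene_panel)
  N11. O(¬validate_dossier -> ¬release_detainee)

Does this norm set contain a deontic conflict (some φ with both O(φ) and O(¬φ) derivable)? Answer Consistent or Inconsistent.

Premise 8 is O(halt_line -> ¬file_affidavit); even if O(¬file_affidavit) held, inferring O(halt_line) would be affirming the consequent — invalid.
So O(halt_line) is not derivable, and the apparent clash with O(¬halt_line) does not arise.
A world satisfying every obligation exists (e.g. convene_panel=false, delete_summons=false, dim_lights=false, file_affidavit=false, halt_line=false, notify_transcript=true, release_detainee=false, submit_credential=true, validate_dossier=false, validate_roster=true); no atom is both obligatory and forbidden, so the set is consistent.

Consistent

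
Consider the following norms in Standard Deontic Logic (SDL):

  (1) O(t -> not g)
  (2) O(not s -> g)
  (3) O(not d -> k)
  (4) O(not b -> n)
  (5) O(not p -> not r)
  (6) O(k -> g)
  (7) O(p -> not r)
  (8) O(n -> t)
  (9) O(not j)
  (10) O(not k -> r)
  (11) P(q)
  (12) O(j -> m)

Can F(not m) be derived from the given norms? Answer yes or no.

No

Premise 12 is O(j -> m), but O(j) is not derivable from the premises, so it does not yield O(m).
No other premise forces O(m). An ideal world satisfying every premise can still have not m true, so F(not m) is not derivable.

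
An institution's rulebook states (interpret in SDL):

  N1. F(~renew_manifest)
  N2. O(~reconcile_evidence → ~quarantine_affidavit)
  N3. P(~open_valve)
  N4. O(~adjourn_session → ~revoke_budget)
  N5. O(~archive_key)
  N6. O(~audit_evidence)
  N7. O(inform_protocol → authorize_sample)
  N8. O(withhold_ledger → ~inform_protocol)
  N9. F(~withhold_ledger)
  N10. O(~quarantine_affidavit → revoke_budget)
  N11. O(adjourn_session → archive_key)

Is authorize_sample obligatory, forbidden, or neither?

Neither

Premise 7 is O(inform_protocol → authorize_sample), but O(inform_protocol) is not derivable from the premises, so it does not yield O(authorize_sample).
No premise or chain of K-axiom applications forces O(authorize_sample), and none forces O(~authorize_sample). So authorize_sample is neither obligatory nor forbidden under these norms.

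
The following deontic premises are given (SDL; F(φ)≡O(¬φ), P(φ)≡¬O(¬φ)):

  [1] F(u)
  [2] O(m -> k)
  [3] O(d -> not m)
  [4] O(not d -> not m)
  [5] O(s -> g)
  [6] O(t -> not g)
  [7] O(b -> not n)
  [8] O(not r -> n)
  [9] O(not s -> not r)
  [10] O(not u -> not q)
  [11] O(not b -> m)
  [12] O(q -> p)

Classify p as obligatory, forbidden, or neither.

Neither

Premise 12 is O(q -> p), but O(q) is not derivable from the premises, so it does not yield O(p).
No premise or chain of K-axiom applications forces O(p), and none forces O(not p). So p is neither obligatory nor forbidden under these norms.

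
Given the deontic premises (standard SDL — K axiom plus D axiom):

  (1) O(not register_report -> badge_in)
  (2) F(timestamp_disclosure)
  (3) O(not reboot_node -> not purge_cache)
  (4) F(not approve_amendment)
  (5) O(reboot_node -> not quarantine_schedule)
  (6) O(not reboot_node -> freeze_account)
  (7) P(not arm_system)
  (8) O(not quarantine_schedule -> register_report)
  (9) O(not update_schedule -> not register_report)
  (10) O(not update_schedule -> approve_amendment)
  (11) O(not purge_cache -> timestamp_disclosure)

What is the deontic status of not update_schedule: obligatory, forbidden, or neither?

F(timestamp_disclosure) at premise 2 means O(not timestamp_disclosure).
The contrapositive of premise 11 (O(not purge_cache -> timestamp_disclosure)) is O(not timestamp_disclosure -> purge_cache), and O(not timestamp_disclosure) is already established, so O(purge_cache).
Premise 3 is O(not reboot_node -> not purge_cache); contrapositively O(purge_cache -> reboot_node). Since O(purge_cache) holds, K gives O(reboot_node).
With premise 5, O(reboot_node -> not quarantine_schedule), the K-axiom yields O(not quarantine_schedule).
Applying K to premise 8 (O(not quarantine_schedule -> register_report)) and O(not quarantine_schedule) yields O(register_report).
Premise 9, O(not update_schedule -> not register_report), contraposes to O(register_report -> update_schedule); with O(register_report) we get O(update_schedule).
Premises 1, 4, 6, 7, 10 do not contribute to this derivation.
Thus O(update_schedule), which is F(not update_schedule): not update_schedule is forbidden.

Forbidden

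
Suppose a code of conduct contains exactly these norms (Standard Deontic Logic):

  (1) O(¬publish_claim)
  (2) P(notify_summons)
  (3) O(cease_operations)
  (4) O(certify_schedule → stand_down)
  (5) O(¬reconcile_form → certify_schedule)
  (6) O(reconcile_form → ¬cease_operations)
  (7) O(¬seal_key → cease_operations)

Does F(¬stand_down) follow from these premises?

Yes

Premise 3 states O(cease_operations) outright.
Premise 6, O(reconcile_form → ¬cease_operations), contraposes to O(cease_operations → ¬reconcile_form); with O(cease_operations) we get O(¬reconcile_form).
From O(¬reconcile_form) and premise 5, O(¬reconcile_form → certify_schedule), we obtain O(certify_schedule).
From O(certify_schedule) and premise 4, O(certify_schedule → stand_down), we obtain O(stand_down).
Premises 1, 2, 7 do not contribute to this derivation.
So O(stand_down) holds, i.e. F(¬stand_down). The claim follows.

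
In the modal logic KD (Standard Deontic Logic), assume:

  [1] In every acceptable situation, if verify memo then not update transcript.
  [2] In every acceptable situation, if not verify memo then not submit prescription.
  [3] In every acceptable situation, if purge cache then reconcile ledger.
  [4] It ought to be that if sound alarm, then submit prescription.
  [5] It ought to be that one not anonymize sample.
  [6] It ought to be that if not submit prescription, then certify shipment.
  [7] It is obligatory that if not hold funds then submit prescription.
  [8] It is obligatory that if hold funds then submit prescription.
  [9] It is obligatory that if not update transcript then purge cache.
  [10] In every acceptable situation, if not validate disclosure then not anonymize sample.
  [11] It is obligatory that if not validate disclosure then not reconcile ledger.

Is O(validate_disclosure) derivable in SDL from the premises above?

Premises 8 and 7 are O(hold_funds → submit_prescription) and O(¬hold_funds → submit_prescription); every ideal world satisfies hold_funds or ¬hold_funds, so in either case submit_prescription holds — hence O(submit_prescription).
Premise 2 is O(¬verify_memo → ¬submit_prescription); contrapositively O(submit_prescription → verify_memo). Since O(submit_prescription) holds, K gives O(verify_memo).
With premise 1, O(verify_memo → ¬update_transcript), the K-axiom yields O(¬update_transcript).
Premise 9 is O(¬update_transcript → purge_cache); since O(¬update_transcript), deontic closure gives O(purge_cache).
From O(purge_cache) and premise 3, O(purge_cache → reconcile_ledger), we obtain O(reconcile_ledger).
Premise 11, O(¬validate_disclosure → ¬reconcile_ledger), contraposes to O(reconcile_ledger → validate_disclosure); with O(reconcile_ledger) we get O(validate_disclosure).
Premises 4, 5, 6, 10 do not contribute to this derivation.
So O(validate_disclosure) follows.

Yes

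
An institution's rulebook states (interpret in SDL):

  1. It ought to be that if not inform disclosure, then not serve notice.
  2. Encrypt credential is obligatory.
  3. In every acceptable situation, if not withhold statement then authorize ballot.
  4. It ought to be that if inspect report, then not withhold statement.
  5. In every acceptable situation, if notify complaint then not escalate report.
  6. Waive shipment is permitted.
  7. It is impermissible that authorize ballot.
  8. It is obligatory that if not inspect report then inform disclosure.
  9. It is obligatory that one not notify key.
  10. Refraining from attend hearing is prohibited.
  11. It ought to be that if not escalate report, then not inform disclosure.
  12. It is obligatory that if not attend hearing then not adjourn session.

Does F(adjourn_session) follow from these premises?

Premise 12 is O(¬attend_hearing → ¬adjourn_session), but O(¬attend_hearing) is not derivable from the premises, so it does not yield O(¬adjourn_session).
No other premise forces O(¬adjourn_session). An ideal world satisfying every premise can still have adjourn_session true, so F(adjourn_session) is not derivable.

No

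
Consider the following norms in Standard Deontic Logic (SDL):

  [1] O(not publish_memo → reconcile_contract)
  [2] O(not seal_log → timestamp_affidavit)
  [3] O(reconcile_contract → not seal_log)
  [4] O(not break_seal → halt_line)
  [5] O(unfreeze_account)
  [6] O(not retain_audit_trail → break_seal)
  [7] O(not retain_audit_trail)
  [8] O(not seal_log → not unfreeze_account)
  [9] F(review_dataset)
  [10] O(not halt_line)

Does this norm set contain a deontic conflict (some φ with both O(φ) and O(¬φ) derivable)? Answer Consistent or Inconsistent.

Premise 4 is O(not break_seal → halt_line), but O(not break_seal) is not derivable from the premises, so it does not yield O(halt_line).
So O(halt_line) is not derivable, and the apparent clash with O(not halt_line) does not arise.
A world satisfying every obligation exists (e.g. break_seal=true, halt_line=false, publish_memo=true, reconcile_contract=false, retain_audit_trail=false, review_dataset=false, seal_log=true, timestamp_affidavit=false, unfreeze_account=true); no atom is both obligatory and forbidden, so the set is consistent.

Consistent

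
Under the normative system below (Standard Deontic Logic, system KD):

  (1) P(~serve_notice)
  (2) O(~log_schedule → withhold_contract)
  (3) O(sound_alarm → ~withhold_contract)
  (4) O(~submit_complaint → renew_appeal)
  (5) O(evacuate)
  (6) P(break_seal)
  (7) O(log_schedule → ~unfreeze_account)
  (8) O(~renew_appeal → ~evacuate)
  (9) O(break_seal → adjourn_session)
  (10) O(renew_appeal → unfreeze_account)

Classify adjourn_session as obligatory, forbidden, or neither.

Neither

Premise 9 is O(break_seal → adjourn_session), but O(break_seal) is not derivable from the premises (the permission P(break_seal) asserts only ~O(~break_seal), not O(break_seal)), so it does not yield O(adjourn_session).
No premise or chain of K-axiom applications forces O(adjourn_session), and none forces O(~adjourn_session). So adjourn_session is neither obligatory nor forbidden under these norms.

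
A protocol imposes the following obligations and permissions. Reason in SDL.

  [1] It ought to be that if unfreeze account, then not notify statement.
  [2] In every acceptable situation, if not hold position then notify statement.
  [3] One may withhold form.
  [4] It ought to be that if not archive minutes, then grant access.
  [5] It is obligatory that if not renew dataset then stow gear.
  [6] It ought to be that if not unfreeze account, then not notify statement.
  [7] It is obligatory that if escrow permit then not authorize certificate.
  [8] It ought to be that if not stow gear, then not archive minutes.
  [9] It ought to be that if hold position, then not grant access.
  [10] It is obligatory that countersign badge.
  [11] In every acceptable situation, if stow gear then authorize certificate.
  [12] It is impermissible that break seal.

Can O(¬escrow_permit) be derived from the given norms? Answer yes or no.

Premises 6 and 1 are O(¬unfreeze_account → ¬notify_statement) and O(unfreeze_account → ¬notify_statement); every ideal world satisfies ¬unfreeze_account or unfreeze_account, so in either case ¬notify_statement holds — hence O(¬notify_statement).
Premise 2 is O(¬hold_position → notify_statement); contrapositively O(¬notify_statement → hold_position). Since O(¬notify_statement) holds, K gives O(hold_position).
Applying K to premise 9 (O(hold_position → ¬grant_access)) and O(hold_position) yields O(¬grant_access).
Premise 4, O(¬archive_minutes → grant_access), contraposes to O(¬grant_access → archive_minutes); with O(¬grant_access) we get O(archive_minutes).
Premise 8 is O(¬stow_gear → ¬archive_minutes); contrapositively O(archive_minutes → stow_gear). Since O(archive_minutes) holds, K gives O(stow_gear).
With premise 11, O(stow_gear → authorize_certificate), the K-axiom yields O(authorize_certificate).
Premise 7, O(escrow_permit → ¬authorize_certificate), contraposes to O(authorize_certificate → ¬escrow_permit); with O(authorize_certificate) we get O(¬escrow_permit).
Premises 3, 5, 10, 12 do not contribute to this derivation.
So O(¬escrow_permit) follows.

Yes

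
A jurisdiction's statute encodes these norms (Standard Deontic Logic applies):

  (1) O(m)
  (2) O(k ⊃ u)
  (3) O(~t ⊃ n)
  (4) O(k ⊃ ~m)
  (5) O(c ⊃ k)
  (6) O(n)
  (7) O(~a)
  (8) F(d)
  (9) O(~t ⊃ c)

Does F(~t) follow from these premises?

Premise 1 states O(m) outright.
Premise 4 is O(k ⊃ ~m); contrapositively O(m ⊃ ~k). Since O(m) holds, K gives O(~k).
Premise 5, O(c ⊃ k), contraposes to O(~k ⊃ ~c); with O(~k) we get O(~c).
Premise 9 is O(~t ⊃ c); contrapositively O(~c ⊃ t). Since O(~c) holds, K gives O(t).
Premises 2, 3, 6, 7, 8 do not contribute to this derivation.
So O(t) holds, i.e. F(~t). The claim follows.

Yes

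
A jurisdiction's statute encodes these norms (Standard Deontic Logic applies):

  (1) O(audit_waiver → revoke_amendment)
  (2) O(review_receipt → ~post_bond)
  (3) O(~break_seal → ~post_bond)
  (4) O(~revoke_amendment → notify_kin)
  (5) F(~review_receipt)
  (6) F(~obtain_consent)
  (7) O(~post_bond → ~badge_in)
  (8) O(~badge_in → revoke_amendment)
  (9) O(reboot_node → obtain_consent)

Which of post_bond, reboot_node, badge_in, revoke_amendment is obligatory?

F(~review_receipt) at premise 5 means O(review_receipt).
With premise 2, O(review_receipt → ~post_bond), the K-axiom yields O(~post_bond).
Applying K to premise 7 (O(~post_bond → ~badge_in)) and O(~post_bond) yields O(~badge_in).
From O(~badge_in) and premise 8, O(~badge_in → revoke_amendment), we obtain O(revoke_amendment).
So O(revoke_amendment) holds — revoke_amendment is obligatory. None of the other listed options is made obligatory by any chain of premises.

revoke_amendment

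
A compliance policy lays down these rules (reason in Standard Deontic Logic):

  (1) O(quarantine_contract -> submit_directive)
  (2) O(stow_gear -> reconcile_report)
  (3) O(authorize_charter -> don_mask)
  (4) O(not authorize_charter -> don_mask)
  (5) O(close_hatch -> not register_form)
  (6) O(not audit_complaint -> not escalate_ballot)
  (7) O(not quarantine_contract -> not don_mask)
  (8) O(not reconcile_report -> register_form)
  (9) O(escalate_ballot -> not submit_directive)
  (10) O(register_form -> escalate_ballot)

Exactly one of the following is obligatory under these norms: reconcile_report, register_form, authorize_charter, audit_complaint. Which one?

By case analysis on authorize_charter: premise 3 gives O(authorize_charter -> don_mask) and premise 4 gives O(not authorize_charter -> don_mask), so O(don_mask) either way.
Premise 7 is O(not quarantine_contract -> not don_mask); contrapositively O(don_mask -> quarantine_contract). Since O(don_mask) holds, K gives O(quarantine_contract).
Applying K to premise 1 (O(quarantine_contract -> submit_directive)) and O(quarantine_contract) yields O(submit_directive).
The contrapositive of premise 9 (O(escalate_ballot -> not submit_directive)) is O(submit_directive -> not escalate_ballot), and O(submit_directive) is already established, so O(not escalate_ballot).
Premise 10, O(register_form -> escalate_ballot), contraposes to O(not escalate_ballot -> not register_form); with O(not escalate_ballot) we get O(not register_form).
Premise 8 is O(not reconcile_report -> register_form); contrapositively O(not register_form -> reconcile_report). Since O(not register_form) holds, K gives O(reconcile_report).
So O(reconcile_report) holds — reconcile_report is obligatory. None of the other listed options is made obligatory by any chain of premises.

reconcile_report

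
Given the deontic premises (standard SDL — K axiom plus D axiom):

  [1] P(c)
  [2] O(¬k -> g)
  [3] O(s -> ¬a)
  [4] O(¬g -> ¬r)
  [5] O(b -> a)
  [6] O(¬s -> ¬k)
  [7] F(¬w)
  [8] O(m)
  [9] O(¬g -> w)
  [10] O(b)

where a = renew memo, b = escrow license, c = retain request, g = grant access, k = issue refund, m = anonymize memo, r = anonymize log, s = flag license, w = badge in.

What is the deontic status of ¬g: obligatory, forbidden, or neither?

Forbidden

From premise 10 we have O(b).
With premise 5, O(b -> a), the K-axiom yields O(a).
Premise 3, O(s -> ¬a), contraposes to O(a -> ¬s); with O(a) we get O(¬s).
Applying K to premise 6 (O(¬s -> ¬k)) and O(¬s) yields O(¬k).
Premise 2 is O(¬k -> g); since O(¬k), deontic closure gives O(g).
Premises 1, 4, 7, 8, 9 do not contribute to this derivation.
Thus O(g), which is F(¬g): ¬g is forbidden.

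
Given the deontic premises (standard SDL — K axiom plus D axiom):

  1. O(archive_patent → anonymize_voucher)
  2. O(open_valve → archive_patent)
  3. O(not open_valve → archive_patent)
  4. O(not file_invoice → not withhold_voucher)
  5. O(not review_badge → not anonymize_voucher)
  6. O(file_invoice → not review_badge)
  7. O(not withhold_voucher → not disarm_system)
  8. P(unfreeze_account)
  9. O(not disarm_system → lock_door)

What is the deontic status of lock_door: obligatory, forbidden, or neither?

Obligatory

Premises 2 and 3 are O(open_valve → archive_patent) and O(not open_valve → archive_patent); every ideal world satisfies open_valve or not open_valve, so in either case archive_patent holds — hence O(archive_patent).
Premise 1 is O(archive_patent → anonymize_voucher); since O(archive_patent), deontic closure gives O(anonymize_voucher).
Premise 5 is O(not review_badge → not anonymize_voucher); contrapositively O(anonymize_voucher → review_badge). Since O(anonymize_voucher) holds, K gives O(review_badge).
Premise 6, O(file_invoice → not review_badge), contraposes to O(review_badge → not file_invoice); with O(review_badge) we get O(not file_invoice).
With premise 4, O(not file_invoice → not withhold_voucher), the K-axiom yields O(not withhold_voucher).
Premise 7 is O(not withhold_voucher → not disarm_system); since O(not withhold_voucher), deontic closure gives O(not disarm_system).
From O(not disarm_system) and premise 9, O(not disarm_system → lock_door), we obtain O(lock_door).
Premise 8 does not contribute to this derivation.
Hence lock_door is obligatory.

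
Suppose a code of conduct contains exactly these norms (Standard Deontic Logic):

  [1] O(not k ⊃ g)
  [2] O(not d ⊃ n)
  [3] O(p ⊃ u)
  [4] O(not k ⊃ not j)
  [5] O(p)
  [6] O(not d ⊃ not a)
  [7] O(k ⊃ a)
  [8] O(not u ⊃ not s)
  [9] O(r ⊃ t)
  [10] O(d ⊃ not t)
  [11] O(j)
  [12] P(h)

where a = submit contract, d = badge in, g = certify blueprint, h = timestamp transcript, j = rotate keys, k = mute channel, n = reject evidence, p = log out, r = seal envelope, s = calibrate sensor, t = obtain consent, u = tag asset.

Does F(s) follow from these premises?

No

Premise 8 is O(not u ⊃ not s), but O(not u) is not derivable from the premises, so it does not yield O(not s).
No other premise forces O(not s). An ideal world satisfying every premise can still have s true, so F(s) is not derivable.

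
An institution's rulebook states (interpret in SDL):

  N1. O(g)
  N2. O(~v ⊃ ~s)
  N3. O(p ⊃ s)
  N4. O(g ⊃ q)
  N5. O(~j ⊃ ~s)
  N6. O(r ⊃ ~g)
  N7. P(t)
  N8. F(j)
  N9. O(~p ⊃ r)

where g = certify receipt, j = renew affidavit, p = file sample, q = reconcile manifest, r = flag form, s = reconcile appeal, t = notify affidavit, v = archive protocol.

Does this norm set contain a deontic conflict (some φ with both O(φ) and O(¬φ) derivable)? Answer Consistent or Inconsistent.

Premise 8 is F(j), i.e. O(~j).
With premise 5, O(~j ⊃ ~s), the K-axiom yields O(~s).
Premise 3, O(p ⊃ s), contraposes to O(~s ⊃ ~p); with O(~s) we get O(~p).
With premise 9, O(~p ⊃ r), the K-axiom yields O(r).
With premise 6, O(r ⊃ ~g), the K-axiom yields O(~g).
Yet premise 1 states O(g).
We now have both O(~g) and O(g) — g is simultaneously obligatory and forbidden, violating the D-axiom.

Inconsistent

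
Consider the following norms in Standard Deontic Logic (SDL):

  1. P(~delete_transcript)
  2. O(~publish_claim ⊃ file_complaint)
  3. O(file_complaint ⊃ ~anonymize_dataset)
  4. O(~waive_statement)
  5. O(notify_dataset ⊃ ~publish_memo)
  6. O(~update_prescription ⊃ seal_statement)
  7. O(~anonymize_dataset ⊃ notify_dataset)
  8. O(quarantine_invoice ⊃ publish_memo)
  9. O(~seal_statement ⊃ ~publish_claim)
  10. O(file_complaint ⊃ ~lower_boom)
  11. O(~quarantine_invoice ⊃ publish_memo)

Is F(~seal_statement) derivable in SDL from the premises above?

Premises 8 and 11 are O(quarantine_invoice ⊃ publish_memo) and O(~quarantine_invoice ⊃ publish_memo); every ideal world satisfies quarantine_invoice or ~quarantine_invoice, so in either case publish_memo holds — hence O(publish_memo).
Premise 5 is O(notify_dataset ⊃ ~publish_memo); contrapositively O(publish_memo ⊃ ~notify_dataset). Since O(publish_memo) holds, K gives O(~notify_dataset).
Premise 7 is O(~anonymize_dataset ⊃ notify_dataset); contrapositively O(~notify_dataset ⊃ anonymize_dataset). Since O(~notify_dataset) holds, K gives O(anonymize_dataset).
Premise 3, O(file_complaint ⊃ ~anonymize_dataset), contraposes to O(anonymize_dataset ⊃ ~file_complaint); with O(anonymize_dataset) we get O(~file_complaint).
Premise 2, O(~publish_claim ⊃ file_complaint), contraposes to O(~file_complaint ⊃ publish_claim); with O(~file_complaint) we get O(publish_claim).
Premise 9, O(~seal_statement ⊃ ~publish_claim), contraposes to O(publish_claim ⊃ seal_statement); with O(publish_claim) we get O(seal_statement).
Premises 1, 4, 6, 10 do not contribute to this derivation.
So O(seal_statement) holds, i.e. F(~seal_statement). The claim follows.

Yes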